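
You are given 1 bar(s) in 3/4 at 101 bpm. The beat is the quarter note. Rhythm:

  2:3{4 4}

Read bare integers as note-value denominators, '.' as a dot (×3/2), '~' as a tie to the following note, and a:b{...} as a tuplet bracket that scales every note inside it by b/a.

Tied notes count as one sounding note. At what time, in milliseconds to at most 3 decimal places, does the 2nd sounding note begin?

note 2 onset = 3/2b = 891.089ms

1. 0.0ms @ 0 + 891.089ms (3/2)
2. 891.089ms @ 3/2 + 891.089ms (3/2)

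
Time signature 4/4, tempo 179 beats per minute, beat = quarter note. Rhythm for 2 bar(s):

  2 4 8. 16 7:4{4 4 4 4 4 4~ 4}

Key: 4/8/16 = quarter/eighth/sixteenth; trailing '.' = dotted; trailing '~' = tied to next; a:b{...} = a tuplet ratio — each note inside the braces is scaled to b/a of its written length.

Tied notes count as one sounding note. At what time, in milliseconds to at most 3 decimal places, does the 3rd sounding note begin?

1. 0.0ms @ 0 + 670.391ms (2)
2. 670.391ms @ 2 + 335.196ms (1)
3. 1005.587ms @ 3 + 251.397ms (3/4)
4. 1256.983ms @ 15/4 + 83.799ms (1/4)
5. 1340.782ms @ 4 + 191.54ms (4/7)
6. 1532.322ms @ 32/7 + 191.54ms (4/7)
7. 1723.863ms @ 36/7 + 191.54ms (4/7)
8. 1915.403ms @ 40/7 + 191.54ms (4/7)
9. 2106.943ms @ 44/7 + 191.54ms (4/7)
10. 2298.484ms @ 48/7 + 383.081ms (8/7)

note 3 onset = 3b = 1005.587ms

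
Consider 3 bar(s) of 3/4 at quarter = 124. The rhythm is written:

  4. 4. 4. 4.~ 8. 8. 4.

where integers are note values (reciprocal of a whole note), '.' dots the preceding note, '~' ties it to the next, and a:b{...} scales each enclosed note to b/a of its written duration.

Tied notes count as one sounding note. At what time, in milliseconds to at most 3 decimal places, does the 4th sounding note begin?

note 4 onset = 9/2b = 2177.419ms

1. 0.0ms @ 0 + 725.806ms (3/2)
2. 725.806ms @ 3/2 + 725.806ms (3/2)
3. 1451.613ms @ 3 + 725.806ms (3/2)
4. 2177.419ms @ 9/2 + 1088.71ms (9/4)
5. 3266.129ms @ 27/4 + 362.903ms (3/4)
6. 3629.032ms @ 15/2 + 725.806ms (3/2)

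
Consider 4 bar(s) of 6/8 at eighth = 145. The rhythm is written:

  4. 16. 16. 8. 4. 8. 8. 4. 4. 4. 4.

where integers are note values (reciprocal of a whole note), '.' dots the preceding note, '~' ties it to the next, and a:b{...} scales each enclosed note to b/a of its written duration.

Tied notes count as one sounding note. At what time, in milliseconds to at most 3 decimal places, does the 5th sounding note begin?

note 5 onset = 6b = 2482.759ms

1. 0.0ms @ 0 + 1241.379ms (3)
2. 1241.379ms @ 3 + 310.345ms (3/4)
3. 1551.724ms @ 15/4 + 310.345ms (3/4)
4. 1862.069ms @ 9/2 + 620.69ms (3/2)
5. 2482.759ms @ 6 + 1241.379ms (3)
6. 3724.138ms @ 9 + 620.69ms (3/2)
7. 4344.828ms @ 21/2 + 620.69ms (3/2)
8. 4965.517ms @ 12 + 1241.379ms (3)
9. 6206.897ms @ 15 + 1241.379ms (3)
10. 7448.276ms @ 18 + 1241.379ms (3)
11. 8689.655ms @ 21 + 1241.379ms (3)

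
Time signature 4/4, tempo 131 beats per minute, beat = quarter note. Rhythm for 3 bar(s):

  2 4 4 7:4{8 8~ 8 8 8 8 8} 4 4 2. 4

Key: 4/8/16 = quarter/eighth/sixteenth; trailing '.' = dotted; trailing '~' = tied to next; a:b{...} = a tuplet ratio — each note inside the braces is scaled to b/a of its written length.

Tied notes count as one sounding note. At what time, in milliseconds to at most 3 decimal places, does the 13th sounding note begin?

note 13 onset = 11b = 5038.168ms

1. 0.0ms @ 0 + 916.031ms (2)
2. 916.031ms @ 2 + 458.015ms (1)
3. 1374.046ms @ 3 + 458.015ms (1)
4. 1832.061ms @ 4 + 130.862ms (2/7)
5. 1962.923ms @ 30/7 + 261.723ms (4/7)
6. 2224.646ms @ 34/7 + 130.862ms (2/7)
7. 2355.507ms @ 36/7 + 130.862ms (2/7)
8. 2486.369ms @ 38/7 + 130.862ms (2/7)
9. 2617.23ms @ 40/7 + 130.862ms (2/7)
10. 2748.092ms @ 6 + 458.015ms (1)
11. 3206.107ms @ 7 + 458.015ms (1)
12. 3664.122ms @ 8 + 1374.046ms (3)
13. 5038.168ms @ 11 + 458.015ms (1)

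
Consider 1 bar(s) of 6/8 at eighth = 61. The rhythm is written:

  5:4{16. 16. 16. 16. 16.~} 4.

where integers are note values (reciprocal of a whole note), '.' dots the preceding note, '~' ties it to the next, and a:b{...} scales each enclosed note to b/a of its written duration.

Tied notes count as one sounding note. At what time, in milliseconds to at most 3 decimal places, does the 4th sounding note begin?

1. 0.0ms @ 0 + 590.164ms (3/5)
2. 590.164ms @ 3/5 + 590.164ms (3/5)
3. 1180.328ms @ 6/5 + 590.164ms (3/5)
4. 1770.492ms @ 9/5 + 590.164ms (3/5)
5. 2360.656ms @ 12/5 + 3540.984ms (18/5)

note 4 onset = 9/5b = 1770.492ms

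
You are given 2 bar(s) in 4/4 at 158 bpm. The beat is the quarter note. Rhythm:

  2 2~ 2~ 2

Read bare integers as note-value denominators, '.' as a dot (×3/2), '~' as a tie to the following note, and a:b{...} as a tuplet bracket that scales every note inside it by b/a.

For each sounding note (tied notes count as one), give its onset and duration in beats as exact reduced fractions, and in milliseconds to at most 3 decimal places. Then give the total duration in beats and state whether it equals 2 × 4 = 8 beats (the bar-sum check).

1) 0.0ms=0b +759.494ms=2b
2) 759.494ms=2b +2278.481ms=6b
Σ=8b of 8 (158bpm 4/4) — PASS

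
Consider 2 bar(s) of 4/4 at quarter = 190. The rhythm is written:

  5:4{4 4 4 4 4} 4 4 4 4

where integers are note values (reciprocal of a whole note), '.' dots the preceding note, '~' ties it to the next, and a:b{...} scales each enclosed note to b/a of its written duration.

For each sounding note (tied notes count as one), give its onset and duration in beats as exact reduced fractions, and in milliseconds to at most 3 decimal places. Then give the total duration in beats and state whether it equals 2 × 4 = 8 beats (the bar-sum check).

1) 0.0ms=0b +252.632ms=4/5b
2) 252.632ms=4/5b +252.632ms=4/5b
3) 505.263ms=8/5b +252.632ms=4/5b
4) 757.895ms=12/5b +252.632ms=4/5b
5) 1010.526ms=16/5b +252.632ms=4/5b
6) 1263.158ms=4b +315.789ms=1b
7) 1578.947ms=5b +315.789ms=1b
8) 1894.737ms=6b +315.789ms=1b
9) 2210.526ms=7b +315.789ms=1b
Σ=8b of 8 (190bpm 4/4) — PASS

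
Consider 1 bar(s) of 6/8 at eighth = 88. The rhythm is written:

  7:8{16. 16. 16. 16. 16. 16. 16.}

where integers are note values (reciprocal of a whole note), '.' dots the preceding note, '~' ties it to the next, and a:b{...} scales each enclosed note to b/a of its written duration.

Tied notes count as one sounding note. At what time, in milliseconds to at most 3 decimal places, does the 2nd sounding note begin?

note 2 onset = 6/7b = 584.416ms

1. 0.0ms @ 0 + 584.416ms (6/7)
2. 584.416ms @ 6/7 + 584.416ms (6/7)
3. 1168.831ms @ 12/7 + 584.416ms (6/7)
4. 1753.247ms @ 18/7 + 584.416ms (6/7)
5. 2337.662ms @ 24/7 + 584.416ms (6/7)
6. 2922.078ms @ 30/7 + 584.416ms (6/7)
7. 3506.494ms @ 36/7 + 584.416ms (6/7)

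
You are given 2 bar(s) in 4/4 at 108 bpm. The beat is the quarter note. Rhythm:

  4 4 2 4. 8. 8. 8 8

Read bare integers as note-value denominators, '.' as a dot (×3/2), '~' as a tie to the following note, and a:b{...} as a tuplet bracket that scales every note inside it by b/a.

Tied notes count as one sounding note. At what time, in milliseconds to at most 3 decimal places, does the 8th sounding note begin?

note 8 onset = 15/2b = 4166.667ms

1. 0.0ms @ 0 + 555.556ms (1)
2. 555.556ms @ 1 + 555.556ms (1)
3. 1111.111ms @ 2 + 1111.111ms (2)
4. 2222.222ms @ 4 + 833.333ms (3/2)
5. 3055.556ms @ 11/2 + 416.667ms (3/4)
6. 3472.222ms @ 25/4 + 416.667ms (3/4)
7. 3888.889ms @ 7 + 277.778ms (1/2)
8. 4166.667ms @ 15/2 + 277.778ms (1/2)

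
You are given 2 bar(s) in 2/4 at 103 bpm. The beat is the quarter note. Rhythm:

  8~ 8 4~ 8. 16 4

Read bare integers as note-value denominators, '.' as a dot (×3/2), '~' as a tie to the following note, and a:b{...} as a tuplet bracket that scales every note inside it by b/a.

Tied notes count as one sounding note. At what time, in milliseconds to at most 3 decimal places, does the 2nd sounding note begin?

note 2 onset = 1b = 582.524ms

1. 0.0ms @ 0 + 582.524ms (1)
2. 582.524ms @ 1 + 1019.417ms (7/4)
3. 1601.942ms @ 11/4 + 145.631ms (1/4)
4. 1747.573ms @ 3 + 582.524ms (1)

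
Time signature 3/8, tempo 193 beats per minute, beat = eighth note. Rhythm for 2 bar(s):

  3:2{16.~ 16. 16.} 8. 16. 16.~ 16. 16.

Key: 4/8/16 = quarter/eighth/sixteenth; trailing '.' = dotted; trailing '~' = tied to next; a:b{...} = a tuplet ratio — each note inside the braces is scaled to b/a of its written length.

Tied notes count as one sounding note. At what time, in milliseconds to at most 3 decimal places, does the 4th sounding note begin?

note 4 onset = 3b = 932.642ms

1. 0.0ms @ 0 + 310.881ms (1)
2. 310.881ms @ 1 + 155.44ms (1/2)
3. 466.321ms @ 3/2 + 466.321ms (3/2)
4. 932.642ms @ 3 + 233.161ms (3/4)
5. 1165.803ms @ 15/4 + 466.321ms (3/2)
6. 1632.124ms @ 21/4 + 233.161ms (3/4)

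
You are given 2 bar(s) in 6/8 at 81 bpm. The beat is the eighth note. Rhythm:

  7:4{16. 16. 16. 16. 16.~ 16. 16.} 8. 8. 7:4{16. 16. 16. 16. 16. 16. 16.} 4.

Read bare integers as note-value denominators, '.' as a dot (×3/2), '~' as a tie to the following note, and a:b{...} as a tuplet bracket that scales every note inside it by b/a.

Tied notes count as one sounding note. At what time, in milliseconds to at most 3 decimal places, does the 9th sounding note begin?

1. 0.0ms @ 0 + 317.46ms (3/7)
2. 317.46ms @ 3/7 + 317.46ms (3/7)
3. 634.921ms @ 6/7 + 317.46ms (3/7)
4. 952.381ms @ 9/7 + 317.46ms (3/7)
5. 1269.841ms @ 12/7 + 634.921ms (6/7)
6. 1904.762ms @ 18/7 + 317.46ms (3/7)
7. 2222.222ms @ 3 + 1111.111ms (3/2)
8. 3333.333ms @ 9/2 + 1111.111ms (3/2)
9. 4444.444ms @ 6 + 317.46ms (3/7)
10. 4761.905ms @ 45/7 + 317.46ms (3/7)
11. 5079.365ms @ 48/7 + 317.46ms (3/7)
12. 5396.825ms @ 51/7 + 317.46ms (3/7)
13. 5714.286ms @ 54/7 + 317.46ms (3/7)
14. 6031.746ms @ 57/7 + 317.46ms (3/7)
15. 6349.206ms @ 60/7 + 317.46ms (3/7)
16. 6666.667ms @ 9 + 2222.222ms (3)

note 9 onset = 6b = 4444.444ms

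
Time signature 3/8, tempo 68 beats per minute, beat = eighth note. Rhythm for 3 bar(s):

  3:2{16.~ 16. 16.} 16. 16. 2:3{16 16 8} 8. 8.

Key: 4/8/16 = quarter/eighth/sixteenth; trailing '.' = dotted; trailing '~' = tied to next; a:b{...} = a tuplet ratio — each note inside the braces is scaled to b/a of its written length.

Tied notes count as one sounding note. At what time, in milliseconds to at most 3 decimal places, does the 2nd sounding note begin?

1. 0.0ms @ 0 + 882.353ms (1)
2. 882.353ms @ 1 + 441.176ms (1/2)
3. 1323.529ms @ 3/2 + 661.765ms (3/4)
4. 1985.294ms @ 9/4 + 661.765ms (3/4)
5. 2647.059ms @ 3 + 661.765ms (3/4)
6. 3308.824ms @ 15/4 + 661.765ms (3/4)
7. 3970.588ms @ 9/2 + 1323.529ms (3/2)
8. 5294.118ms @ 6 + 1323.529ms (3/2)
9. 6617.647ms @ 15/2 + 1323.529ms (3/2)

note 2 onset = 1b = 882.353ms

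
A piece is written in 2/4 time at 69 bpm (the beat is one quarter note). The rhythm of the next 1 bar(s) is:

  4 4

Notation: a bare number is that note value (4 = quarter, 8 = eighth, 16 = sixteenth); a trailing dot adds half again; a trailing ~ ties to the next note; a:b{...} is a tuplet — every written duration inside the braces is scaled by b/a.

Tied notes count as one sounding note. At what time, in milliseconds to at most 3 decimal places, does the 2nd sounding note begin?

note 2 onset = 1b = 869.565ms

1. 0.0ms @ 0 + 869.565ms (1)
2. 869.565ms @ 1 + 869.565ms (1)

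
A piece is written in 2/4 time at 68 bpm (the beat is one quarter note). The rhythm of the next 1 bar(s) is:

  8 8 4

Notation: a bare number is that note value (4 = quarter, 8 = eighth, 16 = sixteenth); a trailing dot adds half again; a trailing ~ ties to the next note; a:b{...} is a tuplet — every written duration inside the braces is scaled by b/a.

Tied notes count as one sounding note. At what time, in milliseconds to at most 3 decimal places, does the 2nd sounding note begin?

note 2 onset = 1/2b = 441.176ms

1. 0.0ms @ 0 + 441.176ms (1/2)
2. 441.176ms @ 1/2 + 441.176ms (1/2)
3. 882.353ms @ 1 + 882.353ms (1)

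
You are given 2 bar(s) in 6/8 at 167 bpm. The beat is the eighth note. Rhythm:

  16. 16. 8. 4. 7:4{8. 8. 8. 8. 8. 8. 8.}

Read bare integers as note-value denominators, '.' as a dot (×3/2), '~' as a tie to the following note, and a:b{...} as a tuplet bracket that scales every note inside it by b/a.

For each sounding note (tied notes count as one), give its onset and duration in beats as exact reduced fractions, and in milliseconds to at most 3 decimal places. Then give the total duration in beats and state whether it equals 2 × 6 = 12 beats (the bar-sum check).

1) 0.0ms=0b +269.461ms=3/4b
2) 269.461ms=3/4b +269.461ms=3/4b
3) 538.922ms=3/2b +538.922ms=3/2b
4) 1077.844ms=3b +1077.844ms=3b
5) 2155.689ms=6b +307.956ms=6/7b
6) 2463.644ms=48/7b +307.956ms=6/7b
7) 2771.6ms=54/7b +307.956ms=6/7b
8) 3079.555ms=60/7b +307.956ms=6/7b
9) 3387.511ms=66/7b +307.956ms=6/7b
10) 3695.466ms=72/7b +307.956ms=6/7b
11) 4003.422ms=78/7b +307.956ms=6/7b
Σ=12b of 12 (167bpm 6/8) — PASS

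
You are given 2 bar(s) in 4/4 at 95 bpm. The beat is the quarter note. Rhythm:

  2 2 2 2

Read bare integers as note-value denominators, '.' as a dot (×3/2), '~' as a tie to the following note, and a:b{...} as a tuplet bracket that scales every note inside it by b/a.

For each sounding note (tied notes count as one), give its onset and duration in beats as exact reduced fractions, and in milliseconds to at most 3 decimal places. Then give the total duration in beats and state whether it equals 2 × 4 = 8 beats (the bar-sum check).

1) 0.0ms=0b +1263.158ms=2b
2) 1263.158ms=2b +1263.158ms=2b
3) 2526.316ms=4b +1263.158ms=2b
4) 3789.474ms=6b +1263.158ms=2b
Σ=8b of 8 (95bpm 4/4) — PASS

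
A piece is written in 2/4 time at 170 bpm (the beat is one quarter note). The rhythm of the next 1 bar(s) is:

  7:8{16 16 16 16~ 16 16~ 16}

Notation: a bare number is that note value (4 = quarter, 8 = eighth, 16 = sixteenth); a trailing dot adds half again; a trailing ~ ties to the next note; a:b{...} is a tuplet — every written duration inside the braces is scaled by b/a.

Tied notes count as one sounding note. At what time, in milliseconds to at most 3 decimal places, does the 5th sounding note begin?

note 5 onset = 10/7b = 504.202ms

1. 0.0ms @ 0 + 100.84ms (2/7)
2. 100.84ms @ 2/7 + 100.84ms (2/7)
3. 201.681ms @ 4/7 + 100.84ms (2/7)
4. 302.521ms @ 6/7 + 201.681ms (4/7)
5. 504.202ms @ 10/7 + 201.681ms (4/7)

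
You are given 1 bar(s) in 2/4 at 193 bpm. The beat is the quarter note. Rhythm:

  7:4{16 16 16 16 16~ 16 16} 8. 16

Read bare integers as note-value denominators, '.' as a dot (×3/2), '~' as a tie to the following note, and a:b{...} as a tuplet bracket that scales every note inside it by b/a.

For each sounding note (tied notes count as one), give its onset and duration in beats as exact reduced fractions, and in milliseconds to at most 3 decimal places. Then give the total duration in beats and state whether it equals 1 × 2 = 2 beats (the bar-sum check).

1) 0.0ms=0b +44.412ms=1/7b
2) 44.412ms=1/7b +44.412ms=1/7b
3) 88.823ms=2/7b +44.412ms=1/7b
4) 133.235ms=3/7b +44.412ms=1/7b
5) 177.646ms=4/7b +88.823ms=2/7b
6) 266.469ms=6/7b +44.412ms=1/7b
7) 310.881ms=1b +233.161ms=3/4b
8) 544.041ms=7/4b +77.72ms=1/4b
Σ=2b of 2 (193bpm 2/4) — PASS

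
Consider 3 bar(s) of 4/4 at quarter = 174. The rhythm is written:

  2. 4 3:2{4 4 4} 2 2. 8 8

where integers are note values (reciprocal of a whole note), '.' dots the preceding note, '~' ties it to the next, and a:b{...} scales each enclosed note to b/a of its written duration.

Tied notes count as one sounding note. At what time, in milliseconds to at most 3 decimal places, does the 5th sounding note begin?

1. 0.0ms @ 0 + 1034.483ms (3)
2. 1034.483ms @ 3 + 344.828ms (1)
3. 1379.31ms @ 4 + 229.885ms (2/3)
4. 1609.195ms @ 14/3 + 229.885ms (2/3)
5. 1839.08ms @ 16/3 + 229.885ms (2/3)
6. 2068.966ms @ 6 + 689.655ms (2)
7. 2758.621ms @ 8 + 1034.483ms (3)
8. 3793.103ms @ 11 + 172.414ms (1/2)
9. 3965.517ms @ 23/2 + 172.414ms (1/2)

note 5 onset = 16/3b = 1839.08ms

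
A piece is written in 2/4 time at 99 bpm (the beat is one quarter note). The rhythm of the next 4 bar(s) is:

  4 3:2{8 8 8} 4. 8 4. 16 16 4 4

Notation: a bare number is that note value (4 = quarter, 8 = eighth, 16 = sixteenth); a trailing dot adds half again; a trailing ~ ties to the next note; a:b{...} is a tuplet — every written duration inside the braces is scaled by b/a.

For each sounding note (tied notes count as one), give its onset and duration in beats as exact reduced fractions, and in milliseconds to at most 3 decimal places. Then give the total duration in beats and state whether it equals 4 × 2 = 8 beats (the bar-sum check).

1) 0.0ms=0b +606.061ms=1b
2) 606.061ms=1b +202.02ms=1/3b
3) 808.081ms=4/3b +202.02ms=1/3b
4) 1010.101ms=5/3b +202.02ms=1/3b
5) 1212.121ms=2b +909.091ms=3/2b
6) 2121.212ms=7/2b +303.03ms=1/2b
7) 2424.242ms=4b +909.091ms=3/2b
8) 3333.333ms=11/2b +151.515ms=1/4b
9) 3484.848ms=23/4b +151.515ms=1/4b
10) 3636.364ms=6b +606.061ms=1b
11) 4242.424ms=7b +606.061ms=1b
Σ=8b of 8 (99bpm 2/4) — PASS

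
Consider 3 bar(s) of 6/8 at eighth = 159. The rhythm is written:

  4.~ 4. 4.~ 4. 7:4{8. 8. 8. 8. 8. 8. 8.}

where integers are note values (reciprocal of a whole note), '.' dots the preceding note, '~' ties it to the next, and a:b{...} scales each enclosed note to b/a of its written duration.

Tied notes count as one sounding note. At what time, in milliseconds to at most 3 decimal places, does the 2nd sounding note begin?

note 2 onset = 6b = 2264.151ms

1. 0.0ms @ 0 + 2264.151ms (6)
2. 2264.151ms @ 6 + 2264.151ms (6)
3. 4528.302ms @ 12 + 323.45ms (6/7)
4. 4851.752ms @ 90/7 + 323.45ms (6/7)
5. 5175.202ms @ 96/7 + 323.45ms (6/7)
6. 5498.652ms @ 102/7 + 323.45ms (6/7)
7. 5822.102ms @ 108/7 + 323.45ms (6/7)
8. 6145.553ms @ 114/7 + 323.45ms (6/7)
9. 6469.003ms @ 120/7 + 323.45ms (6/7)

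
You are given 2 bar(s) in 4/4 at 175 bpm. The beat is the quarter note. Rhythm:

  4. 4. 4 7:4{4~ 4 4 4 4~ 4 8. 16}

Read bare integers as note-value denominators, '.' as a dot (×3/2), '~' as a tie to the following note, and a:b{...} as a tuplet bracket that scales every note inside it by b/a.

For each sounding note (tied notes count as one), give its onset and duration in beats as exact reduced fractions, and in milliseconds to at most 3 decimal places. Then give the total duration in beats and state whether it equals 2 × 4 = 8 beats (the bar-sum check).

1) 0.0ms=0b +514.286ms=3/2b
2) 514.286ms=3/2b +514.286ms=3/2b
3) 1028.571ms=3b +342.857ms=1b
4) 1371.429ms=4b +391.837ms=8/7b
5) 1763.265ms=36/7b +195.918ms=4/7b
6) 1959.184ms=40/7b +195.918ms=4/7b
7) 2155.102ms=44/7b +391.837ms=8/7b
8) 2546.939ms=52/7b +146.939ms=3/7b
9) 2693.878ms=55/7b +48.98ms=1/7b
Σ=8b of 8 (175bpm 4/4) — PASS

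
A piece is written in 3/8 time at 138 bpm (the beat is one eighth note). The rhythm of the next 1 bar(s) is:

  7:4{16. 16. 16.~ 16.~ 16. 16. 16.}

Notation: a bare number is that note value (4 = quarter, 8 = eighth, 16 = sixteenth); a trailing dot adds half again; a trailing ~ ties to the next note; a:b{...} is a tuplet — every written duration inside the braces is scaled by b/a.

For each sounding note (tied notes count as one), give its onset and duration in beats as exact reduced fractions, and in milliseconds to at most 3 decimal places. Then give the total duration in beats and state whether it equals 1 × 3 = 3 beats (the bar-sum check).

1) 0.0ms=0b +186.335ms=3/7b
2) 186.335ms=3/7b +186.335ms=3/7b
3) 372.671ms=6/7b +559.006ms=9/7b
4) 931.677ms=15/7b +186.335ms=3/7b
5) 1118.012ms=18/7b +186.335ms=3/7b
Σ=3b of 3 (138bpm 3/8) — PASS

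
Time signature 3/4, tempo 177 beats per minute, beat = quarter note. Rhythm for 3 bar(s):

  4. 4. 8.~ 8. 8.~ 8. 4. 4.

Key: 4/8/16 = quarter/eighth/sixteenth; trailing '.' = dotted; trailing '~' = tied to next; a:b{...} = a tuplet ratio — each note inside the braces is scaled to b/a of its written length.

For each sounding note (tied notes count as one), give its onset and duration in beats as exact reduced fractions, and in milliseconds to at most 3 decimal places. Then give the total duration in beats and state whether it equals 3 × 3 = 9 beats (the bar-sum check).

1) 0.0ms=0b +508.475ms=3/2b
2) 508.475ms=3/2b +508.475ms=3/2b
3) 1016.949ms=3b +508.475ms=3/2b
4) 1525.424ms=9/2b +508.475ms=3/2b
5) 2033.898ms=6b +508.475ms=3/2b
6) 2542.373ms=15/2b +508.475ms=3/2b
Σ=9b of 9 (177bpm 3/4) — PASS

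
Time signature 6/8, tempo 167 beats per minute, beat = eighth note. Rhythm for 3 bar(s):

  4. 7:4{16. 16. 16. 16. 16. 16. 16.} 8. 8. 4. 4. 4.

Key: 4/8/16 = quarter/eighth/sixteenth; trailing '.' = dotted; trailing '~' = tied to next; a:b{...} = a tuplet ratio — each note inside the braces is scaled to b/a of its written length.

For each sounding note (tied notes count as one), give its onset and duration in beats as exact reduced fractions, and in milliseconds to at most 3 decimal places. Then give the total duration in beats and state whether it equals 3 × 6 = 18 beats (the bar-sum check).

1) 0.0ms=0b +1077.844ms=3b
2) 1077.844ms=3b +153.978ms=3/7b
3) 1231.822ms=24/7b +153.978ms=3/7b
4) 1385.8ms=27/7b +153.978ms=3/7b
5) 1539.778ms=30/7b +153.978ms=3/7b
6) 1693.755ms=33/7b +153.978ms=3/7b
7) 1847.733ms=36/7b +153.978ms=3/7b
8) 2001.711ms=39/7b +153.978ms=3/7b
9) 2155.689ms=6b +538.922ms=3/2b
10) 2694.611ms=15/2b +538.922ms=3/2b
11) 3233.533ms=9b +1077.844ms=3b
12) 4311.377ms=12b +1077.844ms=3b
13) 5389.222ms=15b +1077.844ms=3b
Σ=18b of 18 (167bpm 6/8) — PASS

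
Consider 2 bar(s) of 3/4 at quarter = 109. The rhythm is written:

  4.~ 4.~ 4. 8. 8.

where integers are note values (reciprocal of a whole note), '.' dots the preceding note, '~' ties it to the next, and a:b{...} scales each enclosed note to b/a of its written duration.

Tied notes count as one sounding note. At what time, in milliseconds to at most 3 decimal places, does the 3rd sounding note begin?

note 3 onset = 21/4b = 2889.908ms

1. 0.0ms @ 0 + 2477.064ms (9/2)
2. 2477.064ms @ 9/2 + 412.844ms (3/4)
3. 2889.908ms @ 21/4 + 412.844ms (3/4)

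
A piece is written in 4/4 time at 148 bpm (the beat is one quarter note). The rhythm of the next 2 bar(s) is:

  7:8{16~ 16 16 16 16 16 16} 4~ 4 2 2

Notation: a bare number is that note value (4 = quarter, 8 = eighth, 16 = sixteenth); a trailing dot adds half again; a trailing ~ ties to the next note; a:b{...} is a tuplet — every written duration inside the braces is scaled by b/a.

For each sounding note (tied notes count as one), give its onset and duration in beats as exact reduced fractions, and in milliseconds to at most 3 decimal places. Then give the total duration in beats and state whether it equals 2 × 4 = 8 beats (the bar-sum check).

1) 0.0ms=0b +231.66ms=4/7b
2) 231.66ms=4/7b +115.83ms=2/7b
3) 347.49ms=6/7b +115.83ms=2/7b
4) 463.32ms=8/7b +115.83ms=2/7b
5) 579.151ms=10/7b +115.83ms=2/7b
6) 694.981ms=12/7b +115.83ms=2/7b
7) 810.811ms=2b +810.811ms=2b
8) 1621.622ms=4b +810.811ms=2b
9) 2432.432ms=6b +810.811ms=2b
Σ=8b of 8 (148bpm 4/4) — PASS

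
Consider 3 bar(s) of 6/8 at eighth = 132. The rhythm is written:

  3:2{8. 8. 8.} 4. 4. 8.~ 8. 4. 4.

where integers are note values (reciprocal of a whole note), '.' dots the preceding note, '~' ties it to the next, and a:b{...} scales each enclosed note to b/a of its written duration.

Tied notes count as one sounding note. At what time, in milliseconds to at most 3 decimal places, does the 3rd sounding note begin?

1. 0.0ms @ 0 + 454.545ms (1)
2. 454.545ms @ 1 + 454.545ms (1)
3. 909.091ms @ 2 + 454.545ms (1)
4. 1363.636ms @ 3 + 1363.636ms (3)
5. 2727.273ms @ 6 + 1363.636ms (3)
6. 4090.909ms @ 9 + 1363.636ms (3)
7. 5454.545ms @ 12 + 1363.636ms (3)
8. 6818.182ms @ 15 + 1363.636ms (3)

note 3 onset = 2b = 909.091ms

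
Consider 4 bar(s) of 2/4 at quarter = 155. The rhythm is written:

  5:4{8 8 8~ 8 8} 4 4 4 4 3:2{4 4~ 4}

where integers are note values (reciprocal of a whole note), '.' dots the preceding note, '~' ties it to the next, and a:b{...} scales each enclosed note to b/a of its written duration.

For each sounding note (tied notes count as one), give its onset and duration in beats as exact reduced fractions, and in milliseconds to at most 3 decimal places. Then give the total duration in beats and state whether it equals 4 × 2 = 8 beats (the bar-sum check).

1) 0.0ms=0b +154.839ms=2/5b
2) 154.839ms=2/5b +154.839ms=2/5b
3) 309.677ms=4/5b +309.677ms=4/5b
4) 619.355ms=8/5b +154.839ms=2/5b
5) 774.194ms=2b +387.097ms=1b
6) 1161.29ms=3b +387.097ms=1b
7) 1548.387ms=4b +387.097ms=1b
8) 1935.484ms=5b +387.097ms=1b
9) 2322.581ms=6b +258.065ms=2/3b
10) 2580.645ms=20/3b +516.129ms=4/3b
Σ=8b of 8 (155bpm 2/4) — PASS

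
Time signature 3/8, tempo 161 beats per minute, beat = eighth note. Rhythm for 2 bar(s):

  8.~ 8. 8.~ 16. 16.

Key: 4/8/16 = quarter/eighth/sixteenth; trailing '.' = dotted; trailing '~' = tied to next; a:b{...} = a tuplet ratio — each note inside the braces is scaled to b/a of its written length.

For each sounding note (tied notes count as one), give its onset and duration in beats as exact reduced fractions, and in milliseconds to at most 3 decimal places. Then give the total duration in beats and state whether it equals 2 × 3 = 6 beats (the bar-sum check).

1) 0.0ms=0b +1118.012ms=3b
2) 1118.012ms=3b +838.509ms=9/4b
3) 1956.522ms=21/4b +279.503ms=3/4b
Σ=6b of 6 (161bpm 3/8) — PASS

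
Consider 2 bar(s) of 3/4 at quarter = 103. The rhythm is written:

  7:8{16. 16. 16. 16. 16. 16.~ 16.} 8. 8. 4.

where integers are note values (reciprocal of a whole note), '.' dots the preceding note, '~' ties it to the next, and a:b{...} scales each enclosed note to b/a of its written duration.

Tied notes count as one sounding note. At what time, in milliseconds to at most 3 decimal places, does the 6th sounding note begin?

note 6 onset = 15/7b = 1248.266ms

1. 0.0ms @ 0 + 249.653ms (3/7)
2. 249.653ms @ 3/7 + 249.653ms (3/7)
3. 499.307ms @ 6/7 + 249.653ms (3/7)
4. 748.96ms @ 9/7 + 249.653ms (3/7)
5. 998.613ms @ 12/7 + 249.653ms (3/7)
6. 1248.266ms @ 15/7 + 499.307ms (6/7)
7. 1747.573ms @ 3 + 436.893ms (3/4)
8. 2184.466ms @ 15/4 + 436.893ms (3/4)
9. 2621.359ms @ 9/2 + 873.786ms (3/2)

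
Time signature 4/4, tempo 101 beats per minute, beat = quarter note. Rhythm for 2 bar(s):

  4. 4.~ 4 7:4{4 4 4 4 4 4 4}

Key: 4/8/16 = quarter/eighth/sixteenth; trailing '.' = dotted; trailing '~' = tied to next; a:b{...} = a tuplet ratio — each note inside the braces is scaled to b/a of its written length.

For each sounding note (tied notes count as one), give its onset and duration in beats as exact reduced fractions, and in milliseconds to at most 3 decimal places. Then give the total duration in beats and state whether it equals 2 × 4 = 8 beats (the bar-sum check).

1) 0.0ms=0b +891.089ms=3/2b
2) 891.089ms=3/2b +1485.149ms=5/2b
3) 2376.238ms=4b +339.463ms=4/7b
4) 2715.7ms=32/7b +339.463ms=4/7b
5) 3055.163ms=36/7b +339.463ms=4/7b
6) 3394.625ms=40/7b +339.463ms=4/7b
7) 3734.088ms=44/7b +339.463ms=4/7b
8) 4073.55ms=48/7b +339.463ms=4/7b
9) 4413.013ms=52/7b +339.463ms=4/7b
Σ=8b of 8 (101bpm 4/4) — PASS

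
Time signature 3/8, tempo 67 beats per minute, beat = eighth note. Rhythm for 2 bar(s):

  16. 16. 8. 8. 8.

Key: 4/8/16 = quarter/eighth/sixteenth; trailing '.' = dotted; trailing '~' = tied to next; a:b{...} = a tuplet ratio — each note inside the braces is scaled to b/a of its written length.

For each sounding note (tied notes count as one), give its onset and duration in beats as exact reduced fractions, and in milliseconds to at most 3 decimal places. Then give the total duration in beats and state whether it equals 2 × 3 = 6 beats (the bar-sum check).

1) 0.0ms=0b +671.642ms=3/4b
2) 671.642ms=3/4b +671.642ms=3/4b
3) 1343.284ms=3/2b +1343.284ms=3/2b
4) 2686.567ms=3b +1343.284ms=3/2b
5) 4029.851ms=9/2b +1343.284ms=3/2b
Σ=6b of 6 (67bpm 3/8) — PASS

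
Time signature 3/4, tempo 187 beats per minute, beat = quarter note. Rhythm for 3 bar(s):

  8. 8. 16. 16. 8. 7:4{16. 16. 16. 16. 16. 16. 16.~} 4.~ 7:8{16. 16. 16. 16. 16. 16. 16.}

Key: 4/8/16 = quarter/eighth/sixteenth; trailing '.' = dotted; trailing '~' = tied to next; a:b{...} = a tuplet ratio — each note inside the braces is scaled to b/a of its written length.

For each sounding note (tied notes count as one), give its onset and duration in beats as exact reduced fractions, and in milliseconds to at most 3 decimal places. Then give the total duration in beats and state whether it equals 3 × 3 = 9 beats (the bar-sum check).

1) 0.0ms=0b +240.642ms=3/4b
2) 240.642ms=3/4b +240.642ms=3/4b
3) 481.283ms=3/2b +120.321ms=3/8b
4) 601.604ms=15/8b +120.321ms=3/8b
5) 721.925ms=9/4b +240.642ms=3/4b
6) 962.567ms=3b +68.755ms=3/14b
7) 1031.322ms=45/14b +68.755ms=3/14b
8) 1100.076ms=24/7b +68.755ms=3/14b
9) 1168.831ms=51/14b +68.755ms=3/14b
10) 1237.586ms=27/7b +68.755ms=3/14b
11) 1306.341ms=57/14b +68.755ms=3/14b
12) 1375.095ms=30/7b +687.548ms=15/7b
13) 2062.643ms=45/7b +137.51ms=3/7b
14) 2200.153ms=48/7b +137.51ms=3/7b
15) 2337.662ms=51/7b +137.51ms=3/7b
16) 2475.172ms=54/7b +137.51ms=3/7b
17) 2612.681ms=57/7b +137.51ms=3/7b
18) 2750.191ms=60/7b +137.51ms=3/7b
Σ=9b of 9 (187bpm 3/4) — PASS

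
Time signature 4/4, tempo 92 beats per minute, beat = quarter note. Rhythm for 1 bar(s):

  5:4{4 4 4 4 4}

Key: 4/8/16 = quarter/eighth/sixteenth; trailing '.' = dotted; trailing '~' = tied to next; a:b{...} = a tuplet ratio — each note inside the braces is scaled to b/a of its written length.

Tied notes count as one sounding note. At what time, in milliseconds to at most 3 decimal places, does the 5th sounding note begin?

note 5 onset = 16/5b = 2086.957ms

1. 0.0ms @ 0 + 521.739ms (4/5)
2. 521.739ms @ 4/5 + 521.739ms (4/5)
3. 1043.478ms @ 8/5 + 521.739ms (4/5)
4. 1565.217ms @ 12/5 + 521.739ms (4/5)
5. 2086.957ms @ 16/5 + 521.739ms (4/5)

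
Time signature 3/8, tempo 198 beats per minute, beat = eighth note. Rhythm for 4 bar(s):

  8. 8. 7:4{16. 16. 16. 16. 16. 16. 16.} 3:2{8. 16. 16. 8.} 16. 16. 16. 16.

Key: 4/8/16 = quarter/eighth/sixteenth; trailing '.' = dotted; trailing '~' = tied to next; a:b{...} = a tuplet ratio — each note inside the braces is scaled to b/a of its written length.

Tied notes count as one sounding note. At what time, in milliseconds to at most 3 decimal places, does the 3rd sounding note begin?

1. 0.0ms @ 0 + 454.545ms (3/2)
2. 454.545ms @ 3/2 + 454.545ms (3/2)
3. 909.091ms @ 3 + 129.87ms (3/7)
4. 1038.961ms @ 24/7 + 129.87ms (3/7)
5. 1168.831ms @ 27/7 + 129.87ms (3/7)
6. 1298.701ms @ 30/7 + 129.87ms (3/7)
7. 1428.571ms @ 33/7 + 129.87ms (3/7)
8. 1558.442ms @ 36/7 + 129.87ms (3/7)
9. 1688.312ms @ 39/7 + 129.87ms (3/7)
10. 1818.182ms @ 6 + 303.03ms (1)
11. 2121.212ms @ 7 + 151.515ms (1/2)
12. 2272.727ms @ 15/2 + 151.515ms (1/2)
13. 2424.242ms @ 8 + 303.03ms (1)
14. 2727.273ms @ 9 + 227.273ms (3/4)
15. 2954.545ms @ 39/4 + 227.273ms (3/4)
16. 3181.818ms @ 21/2 + 227.273ms (3/4)
17. 3409.091ms @ 45/4 + 227.273ms (3/4)

note 3 onset = 3b = 909.091ms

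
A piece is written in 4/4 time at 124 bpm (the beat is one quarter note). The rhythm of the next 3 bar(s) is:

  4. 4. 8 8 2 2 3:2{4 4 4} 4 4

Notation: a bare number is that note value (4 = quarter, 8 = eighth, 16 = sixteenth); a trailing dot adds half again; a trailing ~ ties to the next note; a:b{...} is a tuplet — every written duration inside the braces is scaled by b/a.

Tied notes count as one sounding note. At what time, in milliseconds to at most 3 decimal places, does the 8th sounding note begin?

1. 0.0ms @ 0 + 725.806ms (3/2)
2. 725.806ms @ 3/2 + 725.806ms (3/2)
3. 1451.613ms @ 3 + 241.935ms (1/2)
4. 1693.548ms @ 7/2 + 241.935ms (1/2)
5. 1935.484ms @ 4 + 967.742ms (2)
6. 2903.226ms @ 6 + 967.742ms (2)
7. 3870.968ms @ 8 + 322.581ms (2/3)
8. 4193.548ms @ 26/3 + 322.581ms (2/3)
9. 4516.129ms @ 28/3 + 322.581ms (2/3)
10. 4838.71ms @ 10 + 483.871ms (1)
11. 5322.581ms @ 11 + 483.871ms (1)

note 8 onset = 26/3b = 4193.548ms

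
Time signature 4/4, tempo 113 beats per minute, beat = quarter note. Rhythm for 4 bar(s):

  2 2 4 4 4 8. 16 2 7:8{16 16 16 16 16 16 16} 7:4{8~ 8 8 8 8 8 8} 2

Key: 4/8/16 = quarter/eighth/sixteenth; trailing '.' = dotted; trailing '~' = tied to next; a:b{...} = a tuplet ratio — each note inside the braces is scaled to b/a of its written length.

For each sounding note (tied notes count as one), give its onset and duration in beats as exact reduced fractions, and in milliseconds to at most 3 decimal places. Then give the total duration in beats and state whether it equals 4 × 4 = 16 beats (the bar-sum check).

1) 0.0ms=0b +1061.947ms=2b
2) 1061.947ms=2b +1061.947ms=2b
3) 2123.894ms=4b +530.973ms=1b
4) 2654.867ms=5b +530.973ms=1b
5) 3185.841ms=6b +530.973ms=1b
6) 3716.814ms=7b +398.23ms=3/4b
7) 4115.044ms=31/4b +132.743ms=1/4b
8) 4247.788ms=8b +1061.947ms=2b
9) 5309.735ms=10b +151.707ms=2/7b
10) 5461.441ms=72/7b +151.707ms=2/7b
11) 5613.148ms=74/7b +151.707ms=2/7b
12) 5764.855ms=76/7b +151.707ms=2/7b
13) 5916.561ms=78/7b +151.707ms=2/7b
14) 6068.268ms=80/7b +151.707ms=2/7b
15) 6219.975ms=82/7b +151.707ms=2/7b
16) 6371.681ms=12b +303.413ms=4/7b
17) 6675.095ms=88/7b +151.707ms=2/7b
18) 6826.802ms=90/7b +151.707ms=2/7b
19) 6978.508ms=92/7b +151.707ms=2/7b
20) 7130.215ms=94/7b +151.707ms=2/7b
21) 7281.922ms=96/7b +151.707ms=2/7b
22) 7433.628ms=14b +1061.947ms=2b
Σ=16b of 16 (113bpm 4/4) — PASS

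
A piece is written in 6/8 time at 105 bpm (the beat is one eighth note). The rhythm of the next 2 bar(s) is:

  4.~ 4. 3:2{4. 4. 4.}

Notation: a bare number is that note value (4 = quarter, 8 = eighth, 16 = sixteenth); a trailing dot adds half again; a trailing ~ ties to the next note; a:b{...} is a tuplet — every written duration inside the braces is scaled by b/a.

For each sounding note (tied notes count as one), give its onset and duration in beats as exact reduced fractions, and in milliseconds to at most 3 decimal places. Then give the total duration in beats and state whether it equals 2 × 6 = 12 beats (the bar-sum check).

1) 0.0ms=0b +3428.571ms=6b
2) 3428.571ms=6b +1142.857ms=2b
3) 4571.429ms=8b +1142.857ms=2b
4) 5714.286ms=10b +1142.857ms=2b
Σ=12b of 12 (105bpm 6/8) — PASS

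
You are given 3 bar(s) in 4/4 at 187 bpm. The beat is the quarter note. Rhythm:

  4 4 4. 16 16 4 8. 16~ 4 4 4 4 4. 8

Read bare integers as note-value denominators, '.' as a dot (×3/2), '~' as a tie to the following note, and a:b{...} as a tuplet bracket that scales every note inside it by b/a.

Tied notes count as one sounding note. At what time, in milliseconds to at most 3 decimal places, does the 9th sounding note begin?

note 9 onset = 7b = 2245.989ms

1. 0.0ms @ 0 + 320.856ms (1)
2. 320.856ms @ 1 + 320.856ms (1)
3. 641.711ms @ 2 + 481.283ms (3/2)
4. 1122.995ms @ 7/2 + 80.214ms (1/4)
5. 1203.209ms @ 15/4 + 80.214ms (1/4)
6. 1283.422ms @ 4 + 320.856ms (1)
7. 1604.278ms @ 5 + 240.642ms (3/4)
8. 1844.92ms @ 23/4 + 401.07ms (5/4)
9. 2245.989ms @ 7 + 320.856ms (1)
10. 2566.845ms @ 8 + 320.856ms (1)
11. 2887.701ms @ 9 + 320.856ms (1)
12. 3208.556ms @ 10 + 481.283ms (3/2)
13. 3689.84ms @ 23/2 + 160.428ms (1/2)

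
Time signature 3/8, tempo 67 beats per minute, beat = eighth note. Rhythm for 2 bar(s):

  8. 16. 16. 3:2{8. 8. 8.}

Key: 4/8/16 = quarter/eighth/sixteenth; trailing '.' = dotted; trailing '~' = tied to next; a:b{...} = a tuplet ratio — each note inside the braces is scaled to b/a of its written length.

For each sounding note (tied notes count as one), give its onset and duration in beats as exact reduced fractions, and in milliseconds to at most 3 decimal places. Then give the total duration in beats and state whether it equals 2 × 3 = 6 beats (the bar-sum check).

1) 0.0ms=0b +1343.284ms=3/2b
2) 1343.284ms=3/2b +671.642ms=3/4b
3) 2014.925ms=9/4b +671.642ms=3/4b
4) 2686.567ms=3b +895.522ms=1b
5) 3582.09ms=4b +895.522ms=1b
6) 4477.612ms=5b +895.522ms=1b
Σ=6b of 6 (67bpm 3/8) — PASS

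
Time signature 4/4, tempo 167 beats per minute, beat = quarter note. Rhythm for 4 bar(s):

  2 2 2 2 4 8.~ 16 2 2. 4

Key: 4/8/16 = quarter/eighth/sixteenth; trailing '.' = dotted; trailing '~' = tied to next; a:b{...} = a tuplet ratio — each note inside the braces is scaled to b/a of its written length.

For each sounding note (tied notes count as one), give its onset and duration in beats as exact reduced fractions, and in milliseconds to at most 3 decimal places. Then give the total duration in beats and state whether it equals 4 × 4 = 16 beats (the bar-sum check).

1) 0.0ms=0b +718.563ms=2b
2) 718.563ms=2b +718.563ms=2b
3) 1437.126ms=4b +718.563ms=2b
4) 2155.689ms=6b +718.563ms=2b
5) 2874.251ms=8b +359.281ms=1b
6) 3233.533ms=9b +359.281ms=1b
7) 3592.814ms=10b +718.563ms=2b
8) 4311.377ms=12b +1077.844ms=3b
9) 5389.222ms=15b +359.281ms=1b
Σ=16b of 16 (167bpm 4/4) — PASS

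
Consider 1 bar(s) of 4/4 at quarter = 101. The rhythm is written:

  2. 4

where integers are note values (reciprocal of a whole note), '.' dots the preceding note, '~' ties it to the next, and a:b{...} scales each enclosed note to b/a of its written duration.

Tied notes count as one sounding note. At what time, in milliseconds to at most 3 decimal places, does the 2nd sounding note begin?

1. 0.0ms @ 0 + 1782.178ms (3)
2. 1782.178ms @ 3 + 594.059ms (1)

note 2 onset = 3b = 1782.178ms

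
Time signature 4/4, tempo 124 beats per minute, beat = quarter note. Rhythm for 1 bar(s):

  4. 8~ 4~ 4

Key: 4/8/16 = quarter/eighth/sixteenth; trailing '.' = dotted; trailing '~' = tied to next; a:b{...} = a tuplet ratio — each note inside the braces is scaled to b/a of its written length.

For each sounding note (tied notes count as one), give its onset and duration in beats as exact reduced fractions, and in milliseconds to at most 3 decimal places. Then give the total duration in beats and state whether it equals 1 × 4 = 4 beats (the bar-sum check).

1) 0.0ms=0b +725.806ms=3/2b
2) 725.806ms=3/2b +1209.677ms=5/2b
Σ=4b of 4 (124bpm 4/4) — PASS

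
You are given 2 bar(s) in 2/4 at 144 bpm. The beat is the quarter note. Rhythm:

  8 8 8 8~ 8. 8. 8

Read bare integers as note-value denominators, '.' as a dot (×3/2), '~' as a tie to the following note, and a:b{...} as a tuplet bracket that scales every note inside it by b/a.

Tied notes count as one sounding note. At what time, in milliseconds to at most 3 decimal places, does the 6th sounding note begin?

note 6 onset = 7/2b = 1458.333ms

1. 0.0ms @ 0 + 208.333ms (1/2)
2. 208.333ms @ 1/2 + 208.333ms (1/2)
3. 416.667ms @ 1 + 208.333ms (1/2)
4. 625.0ms @ 3/2 + 520.833ms (5/4)
5. 1145.833ms @ 11/4 + 312.5ms (3/4)
6. 1458.333ms @ 7/2 + 208.333ms (1/2)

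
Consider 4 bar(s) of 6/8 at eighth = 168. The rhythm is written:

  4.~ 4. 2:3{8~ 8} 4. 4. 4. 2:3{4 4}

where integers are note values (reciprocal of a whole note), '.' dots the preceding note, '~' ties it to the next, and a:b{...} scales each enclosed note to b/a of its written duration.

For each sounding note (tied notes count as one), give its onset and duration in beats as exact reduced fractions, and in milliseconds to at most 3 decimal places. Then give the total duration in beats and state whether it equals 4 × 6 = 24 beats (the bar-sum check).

1) 0.0ms=0b +2142.857ms=6b
2) 2142.857ms=6b +1071.429ms=3b
3) 3214.286ms=9b +1071.429ms=3b
4) 4285.714ms=12b +1071.429ms=3b
5) 5357.143ms=15b +1071.429ms=3b
6) 6428.571ms=18b +1071.429ms=3b
7) 7500.0ms=21b +1071.429ms=3b
Σ=24b of 24 (168bpm 6/8) — PASS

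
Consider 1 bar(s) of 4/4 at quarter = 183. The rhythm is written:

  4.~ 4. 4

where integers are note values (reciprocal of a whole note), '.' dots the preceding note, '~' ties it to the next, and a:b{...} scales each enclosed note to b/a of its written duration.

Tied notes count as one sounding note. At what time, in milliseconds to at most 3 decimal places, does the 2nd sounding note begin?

1. 0.0ms @ 0 + 983.607ms (3)
2. 983.607ms @ 3 + 327.869ms (1)

note 2 onset = 3b = 983.607ms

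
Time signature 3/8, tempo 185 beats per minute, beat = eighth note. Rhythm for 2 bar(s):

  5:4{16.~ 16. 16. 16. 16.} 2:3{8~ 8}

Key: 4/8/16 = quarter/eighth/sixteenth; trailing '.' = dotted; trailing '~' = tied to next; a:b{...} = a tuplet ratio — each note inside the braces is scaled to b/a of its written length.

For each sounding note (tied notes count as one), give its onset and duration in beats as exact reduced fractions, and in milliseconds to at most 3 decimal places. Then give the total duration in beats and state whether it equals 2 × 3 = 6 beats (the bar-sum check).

1) 0.0ms=0b +389.189ms=6/5b
2) 389.189ms=6/5b +194.595ms=3/5b
3) 583.784ms=9/5b +194.595ms=3/5b
4) 778.378ms=12/5b +194.595ms=3/5b
5) 972.973ms=3b +972.973ms=3b
Σ=6b of 6 (185bpm 3/8) — PASS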